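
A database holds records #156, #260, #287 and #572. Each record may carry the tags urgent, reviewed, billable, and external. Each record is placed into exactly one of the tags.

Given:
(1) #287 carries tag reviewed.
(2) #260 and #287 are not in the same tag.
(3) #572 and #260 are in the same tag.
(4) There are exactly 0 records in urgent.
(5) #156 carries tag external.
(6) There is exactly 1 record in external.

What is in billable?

billable = {#260, #572}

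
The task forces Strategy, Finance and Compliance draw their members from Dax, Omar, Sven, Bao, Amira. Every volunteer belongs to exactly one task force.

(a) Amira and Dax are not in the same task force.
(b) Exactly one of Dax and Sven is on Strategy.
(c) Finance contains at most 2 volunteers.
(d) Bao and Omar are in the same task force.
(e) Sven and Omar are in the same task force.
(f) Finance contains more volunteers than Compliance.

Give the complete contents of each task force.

Strategy = {Amira, Bao, Omar, Sven}; Finance = {Dax}; Compliance = {}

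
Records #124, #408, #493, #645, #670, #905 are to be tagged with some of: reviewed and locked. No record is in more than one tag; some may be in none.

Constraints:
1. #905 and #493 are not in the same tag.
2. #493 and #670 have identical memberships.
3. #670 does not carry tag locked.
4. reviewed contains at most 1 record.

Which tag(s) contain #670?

From (3): #670 ∉ locked.
(2): #493 matches #670: #493 ∉ locked.
Suppose #670 ∈ reviewed: no assignment then satisfies all the clues, so #670 ∉ reviewed.

#670: none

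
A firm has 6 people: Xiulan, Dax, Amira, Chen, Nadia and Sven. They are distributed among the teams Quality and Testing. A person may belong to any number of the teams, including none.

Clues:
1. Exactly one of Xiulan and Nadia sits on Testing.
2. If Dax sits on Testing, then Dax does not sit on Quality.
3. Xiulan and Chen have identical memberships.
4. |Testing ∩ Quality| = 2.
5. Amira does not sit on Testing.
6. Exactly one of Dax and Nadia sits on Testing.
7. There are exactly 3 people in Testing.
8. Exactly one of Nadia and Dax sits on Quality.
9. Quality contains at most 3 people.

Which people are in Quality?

Quality = {Chen, Nadia, Xiulan}

From (5): Amira ∉ Testing.
Suppose Xiulan ∉ Quality: no assignment then satisfies all the clues, so Xiulan ∈ Quality.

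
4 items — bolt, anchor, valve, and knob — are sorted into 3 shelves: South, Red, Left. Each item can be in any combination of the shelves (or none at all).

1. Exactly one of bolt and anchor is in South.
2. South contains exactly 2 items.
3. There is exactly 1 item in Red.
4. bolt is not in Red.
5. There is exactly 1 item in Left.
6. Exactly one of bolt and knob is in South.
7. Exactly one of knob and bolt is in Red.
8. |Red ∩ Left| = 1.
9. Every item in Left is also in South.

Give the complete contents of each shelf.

South = {anchor, knob}; Red = {knob}; Left = {knob}

From (4): bolt ∉ Red.
(7) (exactly one): knob ∈ Red.
(3): Red already has 1, so the rest are out.
Suppose bolt ∈ South: no assignment then satisfies all the clues, so bolt ∉ South.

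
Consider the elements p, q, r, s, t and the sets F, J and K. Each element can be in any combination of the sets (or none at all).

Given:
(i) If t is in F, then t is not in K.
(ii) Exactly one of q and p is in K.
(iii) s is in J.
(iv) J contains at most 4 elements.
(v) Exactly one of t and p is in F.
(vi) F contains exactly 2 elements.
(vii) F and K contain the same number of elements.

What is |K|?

2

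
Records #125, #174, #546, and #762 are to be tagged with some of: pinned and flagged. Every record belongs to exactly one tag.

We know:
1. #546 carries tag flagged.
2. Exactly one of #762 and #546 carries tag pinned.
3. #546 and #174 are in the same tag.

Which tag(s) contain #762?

#762: pinned

From (1): #546 ∈ flagged.
(2) (exactly one): #762 ∈ pinned.
(3): #174 matches #546: #174 ∉ pinned.
(3): #174 matches #546: #174 ∈ flagged.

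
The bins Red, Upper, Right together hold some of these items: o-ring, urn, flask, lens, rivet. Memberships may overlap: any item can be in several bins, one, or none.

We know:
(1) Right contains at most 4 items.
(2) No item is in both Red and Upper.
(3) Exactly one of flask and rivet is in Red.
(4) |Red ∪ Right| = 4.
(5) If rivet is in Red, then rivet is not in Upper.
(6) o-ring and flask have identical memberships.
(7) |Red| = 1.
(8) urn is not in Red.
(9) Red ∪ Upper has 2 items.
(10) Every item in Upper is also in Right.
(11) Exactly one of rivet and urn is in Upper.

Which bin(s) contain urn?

urn: Right, Upper

From (8): urn ∉ Red.
Suppose urn ∉ Upper: no assignment then satisfies all the clues, so urn ∈ Upper.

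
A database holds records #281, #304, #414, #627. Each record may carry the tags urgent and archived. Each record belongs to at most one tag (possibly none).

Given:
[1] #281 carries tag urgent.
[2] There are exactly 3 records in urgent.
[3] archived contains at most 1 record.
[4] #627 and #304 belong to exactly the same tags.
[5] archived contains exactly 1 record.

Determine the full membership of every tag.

urgent = {#281, #304, #627}; archived = {#414}

From (1): #281 ∈ urgent.
Suppose #304 ∉ urgent: no assignment then satisfies all the clues, so #304 ∈ urgent.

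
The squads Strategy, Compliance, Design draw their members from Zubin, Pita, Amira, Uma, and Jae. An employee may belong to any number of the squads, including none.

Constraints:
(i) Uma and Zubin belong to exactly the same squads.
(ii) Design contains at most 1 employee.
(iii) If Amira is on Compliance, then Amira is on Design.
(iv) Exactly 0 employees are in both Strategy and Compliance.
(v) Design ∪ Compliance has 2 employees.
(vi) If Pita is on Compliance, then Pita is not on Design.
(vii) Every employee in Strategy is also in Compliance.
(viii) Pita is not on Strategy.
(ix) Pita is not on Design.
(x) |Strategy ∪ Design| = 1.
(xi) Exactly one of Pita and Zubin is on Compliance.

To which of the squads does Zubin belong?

Zubin: none

From (viii): Pita ∉ Strategy.
From (ix): Pita ∉ Design.
Suppose Zubin ∈ Strategy: no assignment then satisfies all the clues, so Zubin ∉ Strategy.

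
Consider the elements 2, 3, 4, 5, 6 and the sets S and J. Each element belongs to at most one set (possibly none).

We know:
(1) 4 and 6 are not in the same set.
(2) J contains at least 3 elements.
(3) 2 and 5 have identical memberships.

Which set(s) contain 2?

2: J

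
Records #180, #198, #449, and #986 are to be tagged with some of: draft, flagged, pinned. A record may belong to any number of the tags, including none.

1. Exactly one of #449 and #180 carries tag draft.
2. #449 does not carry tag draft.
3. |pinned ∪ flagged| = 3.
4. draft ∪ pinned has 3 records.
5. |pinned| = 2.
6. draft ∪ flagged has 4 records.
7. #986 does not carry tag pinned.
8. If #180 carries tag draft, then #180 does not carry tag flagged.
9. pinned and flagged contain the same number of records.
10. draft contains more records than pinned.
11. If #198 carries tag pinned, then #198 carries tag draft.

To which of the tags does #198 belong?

From (2): #449 ∉ draft.
From (7): #986 ∉ pinned.
(1) (exactly one): #180 ∈ draft.
(8): #180 ∉ flagged.
Suppose #198 ∉ draft: no assignment then satisfies all the clues, so #198 ∈ draft.

#198: draft, flagged, pinned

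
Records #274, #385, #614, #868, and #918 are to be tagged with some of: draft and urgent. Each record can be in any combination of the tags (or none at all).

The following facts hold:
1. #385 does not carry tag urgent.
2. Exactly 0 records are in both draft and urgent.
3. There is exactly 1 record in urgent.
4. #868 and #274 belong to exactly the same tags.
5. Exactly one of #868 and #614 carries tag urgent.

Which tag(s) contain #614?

#614: urgent

From (1): #385 ∉ urgent.
Suppose #614 ∈ draft: no assignment then satisfies all the clues, so #614 ∉ draft.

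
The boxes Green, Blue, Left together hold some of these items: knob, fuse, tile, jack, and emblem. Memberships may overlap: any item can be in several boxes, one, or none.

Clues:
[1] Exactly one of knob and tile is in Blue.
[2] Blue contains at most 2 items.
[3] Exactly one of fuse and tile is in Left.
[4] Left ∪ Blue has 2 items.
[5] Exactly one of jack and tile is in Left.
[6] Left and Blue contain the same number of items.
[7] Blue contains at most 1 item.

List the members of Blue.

Blue = {knob}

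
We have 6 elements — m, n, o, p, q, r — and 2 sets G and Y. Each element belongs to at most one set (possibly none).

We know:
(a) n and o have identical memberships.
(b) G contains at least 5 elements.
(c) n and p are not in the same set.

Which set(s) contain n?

n: G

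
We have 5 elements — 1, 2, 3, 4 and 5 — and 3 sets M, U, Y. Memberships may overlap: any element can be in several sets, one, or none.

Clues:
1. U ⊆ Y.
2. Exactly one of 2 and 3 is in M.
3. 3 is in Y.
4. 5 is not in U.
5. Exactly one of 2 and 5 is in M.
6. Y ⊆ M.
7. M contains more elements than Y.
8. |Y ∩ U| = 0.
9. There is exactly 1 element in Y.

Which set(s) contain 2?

2: none

From (3): 3 ∈ Y.
From (4): 5 ∉ U.
(6) with 3 ∈ Y: 3 ∈ M.
(9): Y already has 1, so the rest are out.
(1) contrapositive: 1 ∉ U.
(1) contrapositive: 2 ∉ U.
(1) contrapositive: 4 ∉ U.
(2) (exactly one): 2 ∉ M.
(5) (exactly one): 5 ∈ M.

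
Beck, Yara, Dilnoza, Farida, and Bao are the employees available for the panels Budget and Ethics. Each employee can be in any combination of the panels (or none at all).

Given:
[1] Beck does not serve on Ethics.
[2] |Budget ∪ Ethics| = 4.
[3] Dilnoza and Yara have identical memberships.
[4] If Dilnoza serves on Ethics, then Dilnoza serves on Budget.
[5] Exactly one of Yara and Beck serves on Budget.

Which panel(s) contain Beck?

From (1): Beck ∉ Ethics.
Suppose Beck ∈ Budget: no assignment then satisfies all the clues, so Beck ∉ Budget.

Beck: none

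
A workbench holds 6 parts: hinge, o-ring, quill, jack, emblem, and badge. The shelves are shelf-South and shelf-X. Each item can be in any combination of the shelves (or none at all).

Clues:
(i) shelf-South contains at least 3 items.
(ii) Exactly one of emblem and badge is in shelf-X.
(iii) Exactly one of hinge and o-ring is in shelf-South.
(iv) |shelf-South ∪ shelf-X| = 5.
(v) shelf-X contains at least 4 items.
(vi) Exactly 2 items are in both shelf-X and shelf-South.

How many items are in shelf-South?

3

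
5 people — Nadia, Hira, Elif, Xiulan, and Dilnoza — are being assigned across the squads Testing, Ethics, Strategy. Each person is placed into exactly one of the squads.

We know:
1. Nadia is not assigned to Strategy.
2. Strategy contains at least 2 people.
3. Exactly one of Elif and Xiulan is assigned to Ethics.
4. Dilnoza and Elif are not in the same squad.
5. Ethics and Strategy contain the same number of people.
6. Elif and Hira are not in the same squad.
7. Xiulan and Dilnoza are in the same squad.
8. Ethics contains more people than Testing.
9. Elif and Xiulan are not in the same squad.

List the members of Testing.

Testing = {Hira}

From (1): Nadia ∉ Strategy.
Suppose Nadia ∈ Testing: no assignment then satisfies all the clues, so Nadia ∉ Testing.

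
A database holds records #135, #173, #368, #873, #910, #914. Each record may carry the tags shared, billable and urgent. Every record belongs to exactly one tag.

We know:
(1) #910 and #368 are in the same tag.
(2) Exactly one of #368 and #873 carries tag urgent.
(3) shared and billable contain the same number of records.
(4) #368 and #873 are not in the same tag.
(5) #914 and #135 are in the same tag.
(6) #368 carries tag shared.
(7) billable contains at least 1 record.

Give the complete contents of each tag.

shared = {#368, #910}; billable = {#135, #914}; urgent = {#173, #873}

From (6): #368 ∈ shared.
(1): #910 matches #368: #910 ∈ shared.
(2) (exactly one): #873 ∈ urgent.
Suppose #135 ∈ shared: no assignment then satisfies all the clues, so #135 ∉ shared.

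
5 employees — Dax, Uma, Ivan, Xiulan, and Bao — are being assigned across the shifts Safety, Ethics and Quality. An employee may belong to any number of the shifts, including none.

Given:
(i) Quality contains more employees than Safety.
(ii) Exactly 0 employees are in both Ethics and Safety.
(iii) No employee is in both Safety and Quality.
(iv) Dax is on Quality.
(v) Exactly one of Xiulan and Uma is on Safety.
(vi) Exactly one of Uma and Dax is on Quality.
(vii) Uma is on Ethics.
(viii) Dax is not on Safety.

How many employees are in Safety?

From (iv): Dax ∈ Quality.
From (vii): Uma ∈ Ethics.
From (viii): Dax ∉ Safety.
(vi) (exactly one): Uma ∉ Quality.
Suppose Uma ∈ Safety: no assignment then satisfies all the clues, so Uma ∉ Safety.

1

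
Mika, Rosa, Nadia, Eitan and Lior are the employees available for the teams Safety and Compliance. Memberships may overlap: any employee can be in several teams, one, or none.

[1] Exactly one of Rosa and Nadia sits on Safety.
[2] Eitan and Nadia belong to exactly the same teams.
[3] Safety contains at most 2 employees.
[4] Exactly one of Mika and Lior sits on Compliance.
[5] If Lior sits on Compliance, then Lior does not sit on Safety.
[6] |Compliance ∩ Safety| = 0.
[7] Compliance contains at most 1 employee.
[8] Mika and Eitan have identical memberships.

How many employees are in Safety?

1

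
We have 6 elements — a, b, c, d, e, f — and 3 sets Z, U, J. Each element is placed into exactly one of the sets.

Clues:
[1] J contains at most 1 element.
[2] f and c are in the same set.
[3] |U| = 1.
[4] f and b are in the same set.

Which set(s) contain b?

b: Z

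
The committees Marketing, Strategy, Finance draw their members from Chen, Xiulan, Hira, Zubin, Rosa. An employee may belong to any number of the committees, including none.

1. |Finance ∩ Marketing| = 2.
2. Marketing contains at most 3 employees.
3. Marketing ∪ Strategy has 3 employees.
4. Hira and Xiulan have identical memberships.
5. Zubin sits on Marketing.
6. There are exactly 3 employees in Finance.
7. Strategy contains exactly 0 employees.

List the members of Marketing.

Marketing = {Hira, Xiulan, Zubin}

From (5): Zubin ∈ Marketing.
(7): Strategy already has 0, so the rest are out.
Suppose Chen ∈ Marketing: no assignment then satisfies all the clues, so Chen ∉ Marketing.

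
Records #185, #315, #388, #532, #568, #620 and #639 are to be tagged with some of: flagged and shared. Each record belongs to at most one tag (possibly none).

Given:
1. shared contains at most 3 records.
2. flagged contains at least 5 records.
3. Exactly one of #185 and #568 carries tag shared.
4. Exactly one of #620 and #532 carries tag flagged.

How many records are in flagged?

5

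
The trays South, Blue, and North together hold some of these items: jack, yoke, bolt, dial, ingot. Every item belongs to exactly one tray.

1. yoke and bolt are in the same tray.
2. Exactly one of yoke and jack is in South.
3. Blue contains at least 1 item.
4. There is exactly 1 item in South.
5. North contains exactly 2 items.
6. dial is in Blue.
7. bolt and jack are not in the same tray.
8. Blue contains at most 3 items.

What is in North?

North = {bolt, yoke}

From (6): dial ∈ Blue.
Suppose jack ∈ North: no assignment then satisfies all the clues, so jack ∉ North.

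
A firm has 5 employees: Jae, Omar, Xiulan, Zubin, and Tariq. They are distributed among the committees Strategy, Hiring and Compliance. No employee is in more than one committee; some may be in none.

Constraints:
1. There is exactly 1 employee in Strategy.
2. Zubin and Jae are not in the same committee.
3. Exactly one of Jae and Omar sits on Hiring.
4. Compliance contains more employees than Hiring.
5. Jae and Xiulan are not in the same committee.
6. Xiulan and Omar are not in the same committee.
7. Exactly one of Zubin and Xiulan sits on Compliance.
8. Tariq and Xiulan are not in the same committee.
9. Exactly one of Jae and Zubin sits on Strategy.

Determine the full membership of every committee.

Strategy = {Jae}; Hiring = {Omar}; Compliance = {Tariq, Zubin}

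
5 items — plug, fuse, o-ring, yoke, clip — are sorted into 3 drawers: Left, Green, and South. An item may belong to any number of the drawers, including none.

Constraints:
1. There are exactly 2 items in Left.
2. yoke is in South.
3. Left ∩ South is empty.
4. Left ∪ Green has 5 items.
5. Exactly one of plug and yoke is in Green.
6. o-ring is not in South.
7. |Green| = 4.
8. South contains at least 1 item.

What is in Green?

Green = {clip, fuse, o-ring, yoke}

From (2): yoke ∈ South.
From (6): o-ring ∉ South.
(3) (disjoint): yoke ∉ Left.
Suppose plug ∈ Green: no assignment then satisfies all the clues, so plug ∉ Green.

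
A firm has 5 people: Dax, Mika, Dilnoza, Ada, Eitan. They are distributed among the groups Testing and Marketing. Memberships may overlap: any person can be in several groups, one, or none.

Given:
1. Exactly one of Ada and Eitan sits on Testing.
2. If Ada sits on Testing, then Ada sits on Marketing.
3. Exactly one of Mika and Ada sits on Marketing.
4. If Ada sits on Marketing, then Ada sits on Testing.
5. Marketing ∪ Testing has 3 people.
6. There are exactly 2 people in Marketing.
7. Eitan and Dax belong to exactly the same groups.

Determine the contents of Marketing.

Marketing = {Ada, Dilnoza}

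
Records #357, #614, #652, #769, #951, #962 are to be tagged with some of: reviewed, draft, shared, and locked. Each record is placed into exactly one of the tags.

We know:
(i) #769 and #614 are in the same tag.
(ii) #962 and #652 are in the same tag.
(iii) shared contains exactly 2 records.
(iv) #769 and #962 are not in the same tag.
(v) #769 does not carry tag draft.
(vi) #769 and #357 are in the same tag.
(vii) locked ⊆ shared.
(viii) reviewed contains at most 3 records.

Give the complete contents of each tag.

reviewed = {#357, #614, #769}; draft = {#951}; shared = {#652, #962}; locked = {}

From (v): #769 ∉ draft.
(i): #614 matches #769: #614 ∉ draft.
(vi): #357 matches #769: #357 ∉ draft.
Suppose #357 ∉ reviewed: no assignment then satisfies all the clues, so #357 ∈ reviewed.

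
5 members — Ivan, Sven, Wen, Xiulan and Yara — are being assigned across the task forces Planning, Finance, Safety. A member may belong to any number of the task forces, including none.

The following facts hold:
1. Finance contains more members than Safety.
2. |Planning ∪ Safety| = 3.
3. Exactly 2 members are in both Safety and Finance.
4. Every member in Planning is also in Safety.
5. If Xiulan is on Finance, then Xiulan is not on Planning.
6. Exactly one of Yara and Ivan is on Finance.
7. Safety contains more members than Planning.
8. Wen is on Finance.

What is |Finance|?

4

From (8): Wen ∈ Finance.
Suppose Sven ∉ Finance: no assignment then satisfies all the clues, so Sven ∈ Finance.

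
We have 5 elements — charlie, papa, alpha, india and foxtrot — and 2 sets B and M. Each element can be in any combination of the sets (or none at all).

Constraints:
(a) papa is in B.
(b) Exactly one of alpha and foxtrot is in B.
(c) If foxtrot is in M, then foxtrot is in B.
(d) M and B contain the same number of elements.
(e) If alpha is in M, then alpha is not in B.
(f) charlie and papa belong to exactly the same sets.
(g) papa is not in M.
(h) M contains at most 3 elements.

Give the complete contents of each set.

From (a): papa ∈ B.
From (g): papa ∉ M.
(f): charlie matches papa: charlie ∈ B.
(f): charlie matches papa: charlie ∉ M.
Suppose alpha ∈ B: no assignment then satisfies all the clues, so alpha ∉ B.

B = {charlie, foxtrot, papa}; M = {alpha, foxtrot, india}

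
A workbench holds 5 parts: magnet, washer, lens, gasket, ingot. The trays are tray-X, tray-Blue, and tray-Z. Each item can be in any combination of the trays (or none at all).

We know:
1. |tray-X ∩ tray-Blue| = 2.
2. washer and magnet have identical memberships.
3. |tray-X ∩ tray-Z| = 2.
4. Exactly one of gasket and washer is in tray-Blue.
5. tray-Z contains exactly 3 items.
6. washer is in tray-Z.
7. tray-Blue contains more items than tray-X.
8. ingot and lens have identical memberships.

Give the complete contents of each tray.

From (6): washer ∈ tray-Z.
(2): magnet matches washer: magnet ∈ tray-Z.
Suppose magnet ∉ tray-X: no assignment then satisfies all the clues, so magnet ∈ tray-X.

tray-X = {magnet, washer}; tray-Blue = {ingot, lens, magnet, washer}; tray-Z = {gasket, magnet, washer}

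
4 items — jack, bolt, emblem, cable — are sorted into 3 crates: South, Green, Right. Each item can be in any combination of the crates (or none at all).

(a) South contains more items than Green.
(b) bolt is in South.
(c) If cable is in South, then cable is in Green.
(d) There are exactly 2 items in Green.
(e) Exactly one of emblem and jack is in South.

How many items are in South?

3

From (b): bolt ∈ South.
Suppose cable ∉ South: no assignment then satisfies all the clues, so cable ∈ South.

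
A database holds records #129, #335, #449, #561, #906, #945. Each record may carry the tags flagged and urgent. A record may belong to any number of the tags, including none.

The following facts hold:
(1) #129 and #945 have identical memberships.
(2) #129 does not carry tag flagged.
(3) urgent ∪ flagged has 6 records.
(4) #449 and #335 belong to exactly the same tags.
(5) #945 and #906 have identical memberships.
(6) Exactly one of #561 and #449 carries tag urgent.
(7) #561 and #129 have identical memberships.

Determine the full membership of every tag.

flagged = {#335, #449}; urgent = {#129, #561, #906, #945}

From (2): #129 ∉ flagged.
(1): #945 matches #129: #945 ∉ flagged.
(5): #906 matches #945: #906 ∉ flagged.
(7): #561 matches #129: #561 ∉ flagged.
Suppose #129 ∉ urgent: no assignment then satisfies all the clues, so #129 ∈ urgent.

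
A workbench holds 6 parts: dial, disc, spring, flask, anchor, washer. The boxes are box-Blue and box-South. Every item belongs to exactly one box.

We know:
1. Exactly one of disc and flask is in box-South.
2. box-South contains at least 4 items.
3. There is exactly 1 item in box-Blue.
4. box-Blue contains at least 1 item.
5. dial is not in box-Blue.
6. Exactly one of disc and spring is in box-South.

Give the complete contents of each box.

box-Blue = {disc}; box-South = {anchor, dial, flask, spring, washer}

From (5): dial ∉ box-Blue.
Only one box left: dial ∈ box-South.
Suppose disc ∉ box-Blue: no assignment then satisfies all the clues, so disc ∈ box-Blue.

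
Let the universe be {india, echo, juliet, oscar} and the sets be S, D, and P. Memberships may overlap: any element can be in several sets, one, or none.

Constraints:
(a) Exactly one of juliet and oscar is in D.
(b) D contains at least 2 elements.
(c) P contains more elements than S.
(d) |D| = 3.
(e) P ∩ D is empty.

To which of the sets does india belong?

india: D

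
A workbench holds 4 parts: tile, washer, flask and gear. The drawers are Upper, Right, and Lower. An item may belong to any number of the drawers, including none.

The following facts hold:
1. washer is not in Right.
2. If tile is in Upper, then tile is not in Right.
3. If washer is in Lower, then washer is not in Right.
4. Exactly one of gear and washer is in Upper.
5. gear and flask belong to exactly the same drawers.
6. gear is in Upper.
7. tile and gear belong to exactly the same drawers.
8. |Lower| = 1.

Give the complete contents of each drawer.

Upper = {flask, gear, tile}; Right = {}; Lower = {washer}

From (1): washer ∉ Right.
From (6): gear ∈ Upper.
(4) (exactly one): washer ∉ Upper.
(5): flask matches gear: flask ∈ Upper.
(7): tile matches gear: tile ∈ Upper.
(2): tile ∉ Right.
(7): gear matches tile: gear ∉ Right.
(5): flask matches gear: flask ∉ Right.
Suppose tile ∈ Lower: no assignment then satisfies all the clues, so tile ∉ Lower.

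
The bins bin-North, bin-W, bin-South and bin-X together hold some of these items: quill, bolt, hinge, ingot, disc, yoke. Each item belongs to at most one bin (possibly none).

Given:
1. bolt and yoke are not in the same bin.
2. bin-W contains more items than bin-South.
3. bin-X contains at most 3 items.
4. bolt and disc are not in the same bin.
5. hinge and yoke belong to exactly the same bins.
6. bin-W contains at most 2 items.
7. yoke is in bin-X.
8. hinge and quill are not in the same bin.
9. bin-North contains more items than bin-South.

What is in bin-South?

bin-South = {}

From (7): yoke ∈ bin-X.
(1): bolt ∉ bin-X.
(5): hinge matches yoke: hinge ∉ bin-North.
(5): hinge matches yoke: hinge ∉ bin-W.
(5): hinge matches yoke: hinge ∉ bin-South.
(5): hinge matches yoke: hinge ∈ bin-X.
(8): quill ∉ bin-X.
Suppose quill ∈ bin-South: no assignment then satisfies all the clues, so quill ∉ bin-South.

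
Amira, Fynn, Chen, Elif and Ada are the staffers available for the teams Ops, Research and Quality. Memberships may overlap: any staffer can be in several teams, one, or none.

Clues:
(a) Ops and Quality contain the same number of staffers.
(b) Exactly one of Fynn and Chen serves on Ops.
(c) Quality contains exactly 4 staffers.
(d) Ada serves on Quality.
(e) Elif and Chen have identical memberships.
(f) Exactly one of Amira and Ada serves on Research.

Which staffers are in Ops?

From (d): Ada ∈ Quality.
Suppose Amira ∉ Ops: no assignment then satisfies all the clues, so Amira ∈ Ops.

Ops = {Ada, Amira, Chen, Elif}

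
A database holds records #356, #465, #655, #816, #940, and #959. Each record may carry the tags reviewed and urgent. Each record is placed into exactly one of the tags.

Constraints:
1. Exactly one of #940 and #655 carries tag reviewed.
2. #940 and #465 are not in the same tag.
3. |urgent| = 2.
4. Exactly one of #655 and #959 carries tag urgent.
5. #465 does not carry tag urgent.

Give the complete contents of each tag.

From (5): #465 ∉ urgent.
Only one tag left: #465 ∈ reviewed.
(2): #940 ∉ reviewed.
Only one tag left: #940 ∈ urgent.
(1) (exactly one): #655 ∈ reviewed.
(4) (exactly one): #959 ∈ urgent.
(3): urgent already has 2, so the rest are out.
Only one tag left: #356 ∈ reviewed.
Only one tag left: #816 ∈ reviewed.

reviewed = {#356, #465, #655, #816}; urgent = {#940, #959}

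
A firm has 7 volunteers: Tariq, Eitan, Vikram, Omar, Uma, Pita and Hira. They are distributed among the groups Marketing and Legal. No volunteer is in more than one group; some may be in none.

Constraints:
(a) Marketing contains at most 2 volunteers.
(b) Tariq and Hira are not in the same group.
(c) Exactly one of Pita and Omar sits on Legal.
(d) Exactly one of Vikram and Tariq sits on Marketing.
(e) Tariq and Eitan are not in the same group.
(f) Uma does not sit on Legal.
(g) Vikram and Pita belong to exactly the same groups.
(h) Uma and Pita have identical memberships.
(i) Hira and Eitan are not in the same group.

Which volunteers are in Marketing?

Marketing = {Tariq}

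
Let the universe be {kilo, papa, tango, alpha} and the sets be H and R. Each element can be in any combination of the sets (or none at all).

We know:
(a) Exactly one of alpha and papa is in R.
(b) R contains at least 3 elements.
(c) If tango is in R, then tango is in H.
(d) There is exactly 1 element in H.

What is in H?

H = {tango}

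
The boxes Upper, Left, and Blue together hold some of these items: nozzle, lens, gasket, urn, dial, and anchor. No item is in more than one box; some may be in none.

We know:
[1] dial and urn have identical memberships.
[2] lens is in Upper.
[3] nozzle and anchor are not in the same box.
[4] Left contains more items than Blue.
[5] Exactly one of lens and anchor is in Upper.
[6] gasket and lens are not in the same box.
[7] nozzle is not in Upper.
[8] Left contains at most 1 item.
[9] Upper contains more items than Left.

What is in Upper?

From (2): lens ∈ Upper.
From (7): nozzle ∉ Upper.
(5) (exactly one): anchor ∉ Upper.
(6): gasket ∉ Upper.
Suppose urn ∉ Upper: no assignment then satisfies all the clues, so urn ∈ Upper.

Upper = {dial, lens, urn}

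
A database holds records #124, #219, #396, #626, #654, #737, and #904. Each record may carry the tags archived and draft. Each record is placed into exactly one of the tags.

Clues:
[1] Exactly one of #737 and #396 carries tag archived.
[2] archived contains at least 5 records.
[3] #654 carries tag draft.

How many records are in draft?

From (3): #654 ∈ draft.
Suppose #124 ∉ archived: no assignment then satisfies all the clues, so #124 ∈ archived.

2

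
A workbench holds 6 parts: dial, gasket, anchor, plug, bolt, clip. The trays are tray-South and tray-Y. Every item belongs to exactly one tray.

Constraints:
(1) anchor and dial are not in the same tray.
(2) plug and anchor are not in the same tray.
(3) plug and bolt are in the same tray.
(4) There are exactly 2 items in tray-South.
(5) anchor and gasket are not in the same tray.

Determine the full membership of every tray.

tray-South = {anchor, clip}; tray-Y = {bolt, dial, gasket, plug}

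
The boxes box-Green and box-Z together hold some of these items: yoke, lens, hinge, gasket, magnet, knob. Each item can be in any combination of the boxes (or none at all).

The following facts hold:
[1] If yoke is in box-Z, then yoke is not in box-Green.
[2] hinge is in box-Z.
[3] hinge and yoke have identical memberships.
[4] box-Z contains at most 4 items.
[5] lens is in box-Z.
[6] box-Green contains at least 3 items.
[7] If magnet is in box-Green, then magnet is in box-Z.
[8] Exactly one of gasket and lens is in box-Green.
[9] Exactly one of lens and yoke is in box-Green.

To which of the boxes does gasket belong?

From (2): hinge ∈ box-Z.
From (5): lens ∈ box-Z.
(3): yoke matches hinge: yoke ∈ box-Z.
(1): yoke ∉ box-Green.
(3): hinge matches yoke: hinge ∉ box-Green.
(9) (exactly one): lens ∈ box-Green.
(8) (exactly one): gasket ∉ box-Green.
(6): only 3 candidates remain for box-Green, so all are in.
(7): magnet ∈ box-Z.
(4): box-Z already has 4, so the rest are out.

gasket: none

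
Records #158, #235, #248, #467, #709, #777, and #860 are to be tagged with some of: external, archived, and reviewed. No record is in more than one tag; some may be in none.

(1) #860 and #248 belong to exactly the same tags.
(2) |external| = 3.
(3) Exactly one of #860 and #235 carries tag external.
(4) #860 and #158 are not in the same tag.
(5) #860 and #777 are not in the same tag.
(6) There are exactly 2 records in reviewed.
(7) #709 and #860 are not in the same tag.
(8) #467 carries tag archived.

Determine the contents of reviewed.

reviewed = {#248, #860}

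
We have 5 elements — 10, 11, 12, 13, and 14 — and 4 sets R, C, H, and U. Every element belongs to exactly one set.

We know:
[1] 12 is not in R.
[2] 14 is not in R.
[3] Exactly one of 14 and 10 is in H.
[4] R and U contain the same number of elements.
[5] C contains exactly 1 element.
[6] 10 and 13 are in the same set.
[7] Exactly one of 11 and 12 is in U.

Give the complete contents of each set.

R = {11}; C = {14}; H = {10, 13}; U = {12}

From (1): 12 ∉ R.
From (2): 14 ∉ R.
Suppose 10 ∈ R: no assignment then satisfies all the clues, so 10 ∉ R.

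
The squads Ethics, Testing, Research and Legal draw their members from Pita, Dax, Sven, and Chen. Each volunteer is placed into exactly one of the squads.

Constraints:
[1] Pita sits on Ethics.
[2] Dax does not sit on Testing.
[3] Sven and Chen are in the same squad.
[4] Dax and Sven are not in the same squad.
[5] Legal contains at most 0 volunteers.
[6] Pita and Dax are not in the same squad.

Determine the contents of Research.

From (1): Pita ∈ Ethics.
From (2): Dax ∉ Testing.
(5): Legal already has 0, so the rest are out.
(6): Dax ∉ Ethics.
Only one squad left: Dax ∈ Research.
(4): Sven ∉ Research.
(3): Chen matches Sven: Chen ∉ Research.

Research = {Dax}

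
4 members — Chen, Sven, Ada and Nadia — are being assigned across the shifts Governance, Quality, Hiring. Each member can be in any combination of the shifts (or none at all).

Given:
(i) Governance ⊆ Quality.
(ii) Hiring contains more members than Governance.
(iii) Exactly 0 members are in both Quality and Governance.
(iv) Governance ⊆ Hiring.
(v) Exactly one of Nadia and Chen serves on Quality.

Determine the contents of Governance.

Governance = {}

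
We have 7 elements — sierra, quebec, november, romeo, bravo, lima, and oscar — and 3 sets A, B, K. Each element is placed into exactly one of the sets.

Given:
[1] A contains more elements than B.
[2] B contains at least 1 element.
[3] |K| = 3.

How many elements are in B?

1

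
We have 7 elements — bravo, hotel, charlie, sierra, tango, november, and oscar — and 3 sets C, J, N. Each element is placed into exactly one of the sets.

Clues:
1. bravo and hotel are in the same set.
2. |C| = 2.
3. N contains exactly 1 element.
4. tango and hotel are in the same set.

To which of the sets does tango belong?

tango: J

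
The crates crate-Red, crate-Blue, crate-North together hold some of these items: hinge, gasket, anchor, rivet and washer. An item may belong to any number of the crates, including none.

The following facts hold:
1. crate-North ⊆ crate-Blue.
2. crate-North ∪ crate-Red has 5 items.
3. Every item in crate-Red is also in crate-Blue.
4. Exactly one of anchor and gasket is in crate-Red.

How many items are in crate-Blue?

5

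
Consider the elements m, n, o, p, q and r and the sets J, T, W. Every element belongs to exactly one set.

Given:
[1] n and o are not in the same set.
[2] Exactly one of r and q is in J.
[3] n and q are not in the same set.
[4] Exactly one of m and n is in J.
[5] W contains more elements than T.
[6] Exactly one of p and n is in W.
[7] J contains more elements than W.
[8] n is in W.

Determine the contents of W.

W = {n, r}

From (8): n ∈ W.
(1): o ∉ W.
(3): q ∉ W.
(4) (exactly one): m ∈ J.
(6) (exactly one): p ∉ W.
Suppose r ∉ W: no assignment then satisfies all the clues, so r ∈ W.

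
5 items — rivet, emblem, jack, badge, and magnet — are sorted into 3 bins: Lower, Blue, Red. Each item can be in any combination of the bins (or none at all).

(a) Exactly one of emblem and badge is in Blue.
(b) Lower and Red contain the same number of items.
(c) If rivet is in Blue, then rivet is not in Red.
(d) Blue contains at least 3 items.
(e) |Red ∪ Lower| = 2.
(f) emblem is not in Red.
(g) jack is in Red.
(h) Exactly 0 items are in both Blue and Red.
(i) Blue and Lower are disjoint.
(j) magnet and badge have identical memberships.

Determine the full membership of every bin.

Lower = {emblem}; Blue = {badge, magnet, rivet}; Red = {jack}

From (f): emblem ∉ Red.
From (g): jack ∈ Red.
Suppose rivet ∈ Lower: no assignment then satisfies all the clues, so rivet ∉ Lower.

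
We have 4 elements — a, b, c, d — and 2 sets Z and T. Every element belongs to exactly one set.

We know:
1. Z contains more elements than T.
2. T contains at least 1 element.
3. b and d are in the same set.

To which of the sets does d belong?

d: Z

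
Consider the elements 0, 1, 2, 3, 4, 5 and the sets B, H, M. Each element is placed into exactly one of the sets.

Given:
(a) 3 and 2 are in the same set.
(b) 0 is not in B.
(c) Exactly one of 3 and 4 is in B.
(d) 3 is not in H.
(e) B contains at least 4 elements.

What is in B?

B = {1, 2, 3, 5}

From (b): 0 ∉ B.
From (d): 3 ∉ H.
(a): 2 matches 3: 2 ∉ H.
Suppose 1 ∉ B: no assignment then satisfies all the clues, so 1 ∈ B.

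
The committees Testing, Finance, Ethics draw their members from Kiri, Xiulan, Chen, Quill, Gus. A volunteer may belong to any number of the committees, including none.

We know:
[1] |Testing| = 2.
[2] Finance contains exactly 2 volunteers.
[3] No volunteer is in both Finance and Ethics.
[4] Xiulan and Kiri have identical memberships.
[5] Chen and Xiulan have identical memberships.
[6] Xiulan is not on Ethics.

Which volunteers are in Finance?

Finance = {Gus, Quill}

From (6): Xiulan ∉ Ethics.
(4): Kiri matches Xiulan: Kiri ∉ Ethics.
(5): Chen matches Xiulan: Chen ∉ Ethics.
Suppose Kiri ∈ Finance: no assignment then satisfies all the clues, so Kiri ∉ Finance.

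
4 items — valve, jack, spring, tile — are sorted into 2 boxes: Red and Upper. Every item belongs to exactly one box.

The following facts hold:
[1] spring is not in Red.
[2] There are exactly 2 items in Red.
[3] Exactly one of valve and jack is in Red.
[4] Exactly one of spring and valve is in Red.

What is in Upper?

Upper = {jack, spring}

From (1): spring ∉ Red.
(4) (exactly one): valve ∈ Red.
Only one box left: spring ∈ Upper.
(3) (exactly one): jack ∉ Red.
Only one box left: jack ∈ Upper.
(2): only 2 candidates remain for Red, so all are in.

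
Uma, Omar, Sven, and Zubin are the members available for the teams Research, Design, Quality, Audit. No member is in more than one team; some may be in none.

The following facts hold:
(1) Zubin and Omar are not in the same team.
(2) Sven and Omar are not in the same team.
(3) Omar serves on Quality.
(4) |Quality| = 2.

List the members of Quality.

Quality = {Omar, Uma}

From (3): Omar ∈ Quality.
(1): Zubin ∉ Quality.
(2): Sven ∉ Quality.
(4): only 2 candidates remain for Quality, so all are in.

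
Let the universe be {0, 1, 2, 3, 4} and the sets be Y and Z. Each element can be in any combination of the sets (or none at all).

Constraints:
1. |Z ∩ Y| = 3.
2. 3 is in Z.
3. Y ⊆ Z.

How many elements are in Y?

3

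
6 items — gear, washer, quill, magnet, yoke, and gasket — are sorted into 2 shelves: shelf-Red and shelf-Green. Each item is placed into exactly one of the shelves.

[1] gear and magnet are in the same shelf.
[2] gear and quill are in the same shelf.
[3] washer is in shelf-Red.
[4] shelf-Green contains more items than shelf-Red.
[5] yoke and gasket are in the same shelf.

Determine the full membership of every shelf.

shelf-Red = {washer}; shelf-Green = {gasket, gear, magnet, quill, yoke}

From (3): washer ∈ shelf-Red.
Suppose gear ∈ shelf-Red: no assignment then satisfies all the clues, so gear ∉ shelf-Red.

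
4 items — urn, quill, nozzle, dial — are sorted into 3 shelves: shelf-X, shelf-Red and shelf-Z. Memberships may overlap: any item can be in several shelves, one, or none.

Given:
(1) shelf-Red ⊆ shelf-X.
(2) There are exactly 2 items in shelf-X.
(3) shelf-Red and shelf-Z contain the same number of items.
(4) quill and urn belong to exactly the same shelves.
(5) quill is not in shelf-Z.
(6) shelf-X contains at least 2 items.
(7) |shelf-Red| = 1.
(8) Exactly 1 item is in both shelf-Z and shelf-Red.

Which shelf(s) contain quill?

quill: none

From (5): quill ∉ shelf-Z.
(4): urn matches quill: urn ∉ shelf-Z.
Suppose quill ∈ shelf-X: no assignment then satisfies all the clues, so quill ∉ shelf-X.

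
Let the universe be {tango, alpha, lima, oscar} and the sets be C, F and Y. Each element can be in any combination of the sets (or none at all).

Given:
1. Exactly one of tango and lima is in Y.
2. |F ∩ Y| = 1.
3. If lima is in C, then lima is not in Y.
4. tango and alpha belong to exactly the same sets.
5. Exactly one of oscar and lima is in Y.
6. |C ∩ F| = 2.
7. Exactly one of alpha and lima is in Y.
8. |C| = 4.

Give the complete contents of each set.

C = {alpha, lima, oscar, tango}; F = {lima, oscar}; Y = {alpha, oscar, tango}

(8): only 4 candidates remain for C, so all are in.
(3): lima ∉ Y.
(5) (exactly one): oscar ∈ Y.
(7) (exactly one): alpha ∈ Y.
(1) (exactly one): tango ∈ Y.
Suppose tango ∈ F: no assignment then satisfies all the clues, so tango ∉ F.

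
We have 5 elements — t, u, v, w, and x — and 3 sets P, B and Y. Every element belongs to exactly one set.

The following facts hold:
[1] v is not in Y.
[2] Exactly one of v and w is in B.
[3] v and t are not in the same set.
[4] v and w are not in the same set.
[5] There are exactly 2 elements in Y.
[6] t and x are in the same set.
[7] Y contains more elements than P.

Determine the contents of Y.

Y = {t, x}

From (1): v ∉ Y.
Suppose t ∉ Y: no assignment then satisfies all the clues, so t ∈ Y.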